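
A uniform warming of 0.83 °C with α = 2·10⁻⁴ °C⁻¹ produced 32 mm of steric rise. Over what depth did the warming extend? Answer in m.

H = Δh/(αΔT) = 0.032 / (2×10⁻⁴ × 0.83) ≈ 192.8 m

about 190 m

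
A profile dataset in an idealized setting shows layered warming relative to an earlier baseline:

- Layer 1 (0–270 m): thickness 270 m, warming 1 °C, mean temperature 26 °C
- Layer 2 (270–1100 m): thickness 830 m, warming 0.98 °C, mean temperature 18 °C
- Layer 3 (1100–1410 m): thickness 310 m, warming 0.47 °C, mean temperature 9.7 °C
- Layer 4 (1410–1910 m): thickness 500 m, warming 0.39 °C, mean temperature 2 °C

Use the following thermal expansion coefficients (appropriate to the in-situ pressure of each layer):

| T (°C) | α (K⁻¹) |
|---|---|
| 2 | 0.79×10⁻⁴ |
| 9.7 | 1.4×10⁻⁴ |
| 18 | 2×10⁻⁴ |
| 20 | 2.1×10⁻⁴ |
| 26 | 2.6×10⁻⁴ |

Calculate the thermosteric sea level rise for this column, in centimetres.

Layer 1 at 26 °C → α = 2.6×10⁻⁴ K⁻¹
Layer 2 at 18 °C → α = 2×10⁻⁴ K⁻¹
Layer 3 at 9.7 °C → α = 1.4×10⁻⁴ K⁻¹
Layer 4 at 2 °C → α = 0.79×10⁻⁴ K⁻¹
2.6×10⁻⁴ × 1 × 270 = 0.07020 m
270–1100 m: 0.98 × 2×10⁻⁴ × 830 = 0.16268 m
1100–1410 m: 1.4×10⁻⁴ × 0.47 × 310 = 0.020398 m
1410–1910 m: 0.39 × 0.79×10⁻⁴ × 500 = 0.015405 m
Δh = 0.07020 + 0.16268 + 0.020398 + 0.015405 = 0.268683 m

27 cm of thermosteric rise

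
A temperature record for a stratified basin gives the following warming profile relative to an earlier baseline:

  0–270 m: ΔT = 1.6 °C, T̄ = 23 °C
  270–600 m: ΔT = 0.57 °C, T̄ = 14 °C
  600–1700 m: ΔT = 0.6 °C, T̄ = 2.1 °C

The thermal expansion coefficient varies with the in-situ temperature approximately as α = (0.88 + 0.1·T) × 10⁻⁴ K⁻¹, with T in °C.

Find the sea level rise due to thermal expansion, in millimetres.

252 mm

Layer 1: α = (0.88 + 0.1×23)×10⁻⁴ = 3.18×10⁻⁴ K⁻¹
Layer 2: α = (0.88 + 0.1×14)×10⁻⁴ = 2.28×10⁻⁴ K⁻¹
Layer 3: α = (0.88 + 0.1×2.1)×10⁻⁴ = 1.09×10⁻⁴ K⁻¹
270 × 3.18×10⁻⁴ × 1.6 = 0.137376 m
270–600 m: 2.28×10⁻⁴ × 330 × 0.57 = 0.0428868 m
600–1700 m: 1100 × 0.6 × 1.09×10⁻⁴ = 0.07194 m
Δh = 0.137376 + 0.0428868 + 0.07194 = 0.2522028 m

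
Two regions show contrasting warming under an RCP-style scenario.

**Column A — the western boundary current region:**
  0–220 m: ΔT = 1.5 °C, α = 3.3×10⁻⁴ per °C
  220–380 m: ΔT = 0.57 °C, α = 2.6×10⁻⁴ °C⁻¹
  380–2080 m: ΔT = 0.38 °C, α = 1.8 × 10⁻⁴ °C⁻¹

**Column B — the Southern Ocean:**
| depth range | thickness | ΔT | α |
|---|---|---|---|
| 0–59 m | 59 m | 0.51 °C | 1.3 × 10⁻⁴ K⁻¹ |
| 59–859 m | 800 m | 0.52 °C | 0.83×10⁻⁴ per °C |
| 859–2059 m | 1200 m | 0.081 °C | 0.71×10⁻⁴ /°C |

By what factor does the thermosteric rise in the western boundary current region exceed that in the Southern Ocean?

a factor of 5.5

A 3.3×10⁻⁴ × 1.5 × 220 = 0.10890 m
A 0.57 × 2.6×10⁻⁴ × 160 = 0.023712 m
A Layer 3: 0.38 × 1.8×10⁻⁴ × 1700 = 0.11628 m
A total: 0.248892 m
B 0–59 m: 0.51 × 59 × 1.3×10⁻⁴ = 0.0039117 m
B 59–859 m: 0.52 × 0.83×10⁻⁴ × 800 = 0.034528 m
B Layer 3: 0.71×10⁻⁴ × 1200 × 0.081 = 0.0069012 m
B total: 0.0453409 m
Ratio: 0.248892 / 0.0453409 ≈ 5.489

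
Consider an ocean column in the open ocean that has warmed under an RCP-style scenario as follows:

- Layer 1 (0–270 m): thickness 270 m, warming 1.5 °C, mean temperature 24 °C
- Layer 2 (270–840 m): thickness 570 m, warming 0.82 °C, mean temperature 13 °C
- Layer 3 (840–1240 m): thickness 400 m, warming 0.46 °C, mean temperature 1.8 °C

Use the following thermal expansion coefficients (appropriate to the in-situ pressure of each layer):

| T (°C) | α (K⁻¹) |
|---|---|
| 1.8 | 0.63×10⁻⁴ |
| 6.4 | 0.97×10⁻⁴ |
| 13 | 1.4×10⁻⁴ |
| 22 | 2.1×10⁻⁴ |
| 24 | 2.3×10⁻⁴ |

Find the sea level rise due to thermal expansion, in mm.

Δh = 170 mm

Layer 1 at 24 °C → α = 2.3×10⁻⁴ K⁻¹
Layer 2 at 13 °C → α = 1.4×10⁻⁴ K⁻¹
Layer 3 at 1.8 °C → α = 0.63×10⁻⁴ K⁻¹
Layer 1: 270 × 2.3×10⁻⁴ × 1.5 = 0.09315 m
270–840 m: 1.4×10⁻⁴ × 570 × 0.82 = 0.065436 m
840–1240 m: 0.46 × 0.63×10⁻⁴ × 400 = 0.011592 m
Δh = 0.09315 + 0.065436 + 0.011592 = 0.170178 m ≈ 170 mm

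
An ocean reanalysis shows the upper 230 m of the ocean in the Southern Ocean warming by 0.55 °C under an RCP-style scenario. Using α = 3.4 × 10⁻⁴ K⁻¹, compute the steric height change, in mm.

43.0 mm

Δh = αΔT·H = 3.4×10⁻⁴ × 0.55 × 230 = 0.04301 m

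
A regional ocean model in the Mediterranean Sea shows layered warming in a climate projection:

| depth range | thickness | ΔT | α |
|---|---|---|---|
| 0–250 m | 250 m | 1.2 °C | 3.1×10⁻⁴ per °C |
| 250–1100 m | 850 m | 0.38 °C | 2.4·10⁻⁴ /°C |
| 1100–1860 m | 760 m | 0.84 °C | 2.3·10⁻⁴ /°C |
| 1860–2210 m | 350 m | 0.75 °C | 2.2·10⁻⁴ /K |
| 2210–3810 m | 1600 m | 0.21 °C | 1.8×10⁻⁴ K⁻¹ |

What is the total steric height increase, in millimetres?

440 mm of thermosteric rise

3.1×10⁻⁴ × 250 × 1.2 = 0.09300 m
250–1100 m: 2.4×10⁻⁴ × 850 × 0.38 = 0.07752 m
2.3×10⁻⁴ × 0.84 × 760 = 0.146832 m
1860–2210 m: 350 × 0.75 × 2.2×10⁻⁴ = 0.05775 m
2210–3810 m: 1.8×10⁻⁴ × 0.21 × 1600 = 0.06048 m
Δh = 0.09300 + 0.07752 + 0.146832 + 0.05775 + 0.06048 = 0.435582 m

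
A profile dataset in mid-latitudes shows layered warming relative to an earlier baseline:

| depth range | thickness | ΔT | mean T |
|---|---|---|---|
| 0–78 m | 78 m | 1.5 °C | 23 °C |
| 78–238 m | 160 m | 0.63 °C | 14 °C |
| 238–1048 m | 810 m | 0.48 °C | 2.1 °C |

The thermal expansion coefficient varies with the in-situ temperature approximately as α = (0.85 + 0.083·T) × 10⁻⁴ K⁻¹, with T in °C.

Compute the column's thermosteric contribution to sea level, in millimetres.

Layer 1: α = (0.85 + 0.083×23)×10⁻⁴ = 2.759×10⁻⁴ K⁻¹
Layer 2: α = (0.85 + 0.083×14)×10⁻⁴ = 2.012×10⁻⁴ K⁻¹
Layer 3: α = (0.85 + 0.083×2.1)×10⁻⁴ = 1.0243×10⁻⁴ K⁻¹
2.759×10⁻⁴ × 78 × 1.5 = 0.0322803 m
2.012×10⁻⁴ × 0.63 × 160 = 0.02028096 m
0.48 × 1.0243×10⁻⁴ × 810 = 0.039824784 m
Δh = 0.0322803 + 0.02028096 + 0.039824784 = 0.092386044 m

92 mm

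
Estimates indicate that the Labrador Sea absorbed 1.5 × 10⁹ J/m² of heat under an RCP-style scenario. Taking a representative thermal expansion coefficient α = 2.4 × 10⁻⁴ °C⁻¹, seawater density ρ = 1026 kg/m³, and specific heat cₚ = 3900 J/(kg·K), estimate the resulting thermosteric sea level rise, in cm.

Δh = αQ/(ρcₚ) = 2.4×10⁻⁴ × 1.5×10⁹ / (1026 × 3900) ≈ 0.089969 m

Δh = 9.00 cm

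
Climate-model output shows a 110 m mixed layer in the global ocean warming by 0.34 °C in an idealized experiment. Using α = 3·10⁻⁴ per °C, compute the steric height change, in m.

Δh = αΔT·H = 3×10⁻⁴ × 0.34 × 110 = 0.01122 m

about 0.011 m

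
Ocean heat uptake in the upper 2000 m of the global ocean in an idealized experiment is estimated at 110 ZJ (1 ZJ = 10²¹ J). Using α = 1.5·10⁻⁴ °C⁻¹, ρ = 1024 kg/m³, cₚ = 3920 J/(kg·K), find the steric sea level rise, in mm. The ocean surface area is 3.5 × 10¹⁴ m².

Δh = 11.7 mm

Per unit area: Q = 110×10²¹ / (3.5×10¹⁴) ≈ 3.143×10⁸ J/m²
Δh = αQ/(ρcₚ) = 1.5×10⁻⁴ × 3.143×10⁸ / (1024 × 3920) ≈ 0.011745 m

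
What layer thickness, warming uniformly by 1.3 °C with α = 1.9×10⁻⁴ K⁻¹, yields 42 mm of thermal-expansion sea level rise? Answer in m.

about 170 m

H = Δh/(αΔT) = 0.042 / (1.9×10⁻⁴ × 1.3) ≈ 170.0 m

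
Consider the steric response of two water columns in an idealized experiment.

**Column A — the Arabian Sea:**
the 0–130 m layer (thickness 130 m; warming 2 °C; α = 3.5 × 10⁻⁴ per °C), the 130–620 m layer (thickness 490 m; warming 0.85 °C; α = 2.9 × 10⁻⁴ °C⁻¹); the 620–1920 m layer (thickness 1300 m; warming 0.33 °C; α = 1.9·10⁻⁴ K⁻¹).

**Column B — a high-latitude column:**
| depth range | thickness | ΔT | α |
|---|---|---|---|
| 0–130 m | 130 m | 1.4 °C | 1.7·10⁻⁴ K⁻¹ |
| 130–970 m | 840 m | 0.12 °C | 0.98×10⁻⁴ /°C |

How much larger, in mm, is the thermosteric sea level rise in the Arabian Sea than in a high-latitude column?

A Layer 1: 2 × 130 × 3.5×10⁻⁴ = 0.09100 m
A 2.9×10⁻⁴ × 0.85 × 490 = 0.120785 m
A 1300 × 0.33 × 1.9×10⁻⁴ = 0.08151 m
A total: 0.293295 m
B 1.7×10⁻⁴ × 1.4 × 130 = 0.03094 m
B Layer 2: 0.12 × 0.98×10⁻⁴ × 840 = 0.0098784 m
B total: 0.0408184 m
Difference: 0.293295 − 0.0408184 = 0.2524766 m

252 mm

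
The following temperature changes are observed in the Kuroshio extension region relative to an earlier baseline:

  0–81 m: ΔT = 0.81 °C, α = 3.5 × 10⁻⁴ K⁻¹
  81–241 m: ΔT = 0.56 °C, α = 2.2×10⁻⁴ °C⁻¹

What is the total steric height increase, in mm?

0–81 m: 3.5×10⁻⁴ × 81 × 0.81 = 0.0229635 m
81–241 m: 2.2×10⁻⁴ × 160 × 0.56 = 0.019712 m
Δh = 0.0229635 + 0.019712 = 0.0426755 m

Δh ≈ 43 mm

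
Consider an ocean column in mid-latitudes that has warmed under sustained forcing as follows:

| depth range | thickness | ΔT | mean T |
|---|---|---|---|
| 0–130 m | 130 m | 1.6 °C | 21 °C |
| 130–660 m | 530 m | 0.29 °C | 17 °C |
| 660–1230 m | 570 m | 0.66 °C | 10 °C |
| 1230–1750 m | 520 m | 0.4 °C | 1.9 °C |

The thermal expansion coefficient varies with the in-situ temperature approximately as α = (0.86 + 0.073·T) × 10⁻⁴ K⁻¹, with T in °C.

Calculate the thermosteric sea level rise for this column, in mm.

Δh ≈ 163 mm

Layer 1: α = (0.86 + 0.073×21)×10⁻⁴ = 2.393×10⁻⁴ K⁻¹
Layer 2: α = (0.86 + 0.073×17)×10⁻⁴ = 2.101×10⁻⁴ K⁻¹
Layer 3: α = (0.86 + 0.073×10)×10⁻⁴ = 1.59×10⁻⁴ K⁻¹
Layer 4: α = (0.86 + 0.073×1.9)×10⁻⁴ = 0.9987×10⁻⁴ K⁻¹
Layer 1: 130 × 1.6 × 2.393×10⁻⁴ = 0.0497744 m
Layer 2: 530 × 2.101×10⁻⁴ × 0.29 = 0.03229237 m
660–1230 m: 0.66 × 570 × 1.59×10⁻⁴ = 0.0598158 m
1230–1750 m: 520 × 0.4 × 0.9987×10⁻⁴ = 0.02077296 m
Δh = 0.0497744 + 0.03229237 + 0.0598158 + 0.02077296 = 0.16265553 m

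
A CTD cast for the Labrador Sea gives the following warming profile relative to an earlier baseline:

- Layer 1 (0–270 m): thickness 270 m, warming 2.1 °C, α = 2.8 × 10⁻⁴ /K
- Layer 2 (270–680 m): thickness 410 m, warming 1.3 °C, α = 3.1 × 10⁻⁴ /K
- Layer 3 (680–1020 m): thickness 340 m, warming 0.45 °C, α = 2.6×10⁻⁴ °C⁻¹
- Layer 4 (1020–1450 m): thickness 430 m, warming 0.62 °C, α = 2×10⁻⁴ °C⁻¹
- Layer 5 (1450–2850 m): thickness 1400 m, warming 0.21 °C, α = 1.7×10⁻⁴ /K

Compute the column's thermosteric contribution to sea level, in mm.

about 470 mm

Layer 1: 2.1 × 2.8×10⁻⁴ × 270 = 0.15876 m
410 × 3.1×10⁻⁴ × 1.3 = 0.16523 m
340 × 0.45 × 2.6×10⁻⁴ = 0.03978 m
Layer 4: 430 × 2×10⁻⁴ × 0.62 = 0.05332 m
1450–2850 m: 1400 × 0.21 × 1.7×10⁻⁴ = 0.04998 m
Δh = 0.15876 + 0.16523 + 0.03978 + 0.05332 + 0.04998 = 0.46707 m ≈ 470 mm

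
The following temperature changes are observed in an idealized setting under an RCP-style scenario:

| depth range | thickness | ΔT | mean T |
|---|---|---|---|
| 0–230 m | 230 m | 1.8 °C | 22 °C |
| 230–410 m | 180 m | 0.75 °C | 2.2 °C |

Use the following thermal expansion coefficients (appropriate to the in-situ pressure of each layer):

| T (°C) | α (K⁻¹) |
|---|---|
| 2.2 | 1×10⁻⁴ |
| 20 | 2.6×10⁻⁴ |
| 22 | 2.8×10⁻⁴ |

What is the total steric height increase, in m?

about 0.129 m

Layer 1 at 22 °C → α = 2.8×10⁻⁴ K⁻¹
Layer 2 at 2.2 °C → α = 1×10⁻⁴ K⁻¹
Layer 1: 230 × 2.8×10⁻⁴ × 1.8 = 0.11592 m
230–410 m: 1×10⁻⁴ × 180 × 0.75 = 0.01350 m
Δh = 0.11592 + 0.01350 = 0.12942 m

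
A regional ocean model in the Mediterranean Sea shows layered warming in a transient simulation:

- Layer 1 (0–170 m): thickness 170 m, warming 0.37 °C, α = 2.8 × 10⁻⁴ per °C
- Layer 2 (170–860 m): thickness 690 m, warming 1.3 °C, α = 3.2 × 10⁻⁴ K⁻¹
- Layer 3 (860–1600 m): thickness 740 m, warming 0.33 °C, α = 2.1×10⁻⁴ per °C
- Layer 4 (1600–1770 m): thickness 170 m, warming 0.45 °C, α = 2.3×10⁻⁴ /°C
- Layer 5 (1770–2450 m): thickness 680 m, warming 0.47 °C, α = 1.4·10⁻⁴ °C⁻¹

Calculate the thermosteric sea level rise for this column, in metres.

0.418 m

0–170 m: 0.37 × 170 × 2.8×10⁻⁴ = 0.017612 m
170–860 m: 3.2×10⁻⁴ × 1.3 × 690 = 0.28704 m
Layer 3: 2.1×10⁻⁴ × 0.33 × 740 = 0.051282 m
Layer 4: 0.45 × 2.3×10⁻⁴ × 170 = 0.017595 m
1770–2450 m: 0.47 × 680 × 1.4×10⁻⁴ = 0.044744 m
Δh = 0.017612 + 0.28704 + 0.051282 + 0.017595 + 0.044744 = 0.418273 m ≈ 0.418 m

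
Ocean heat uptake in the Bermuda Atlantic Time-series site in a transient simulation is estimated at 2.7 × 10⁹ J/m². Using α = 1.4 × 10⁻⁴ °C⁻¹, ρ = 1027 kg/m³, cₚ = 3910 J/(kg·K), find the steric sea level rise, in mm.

about 94 mm

Δh = αQ/(ρcₚ) = 1.4×10⁻⁴ × 2.7×10⁹ / (1027 × 3910) ≈ 0.094134 m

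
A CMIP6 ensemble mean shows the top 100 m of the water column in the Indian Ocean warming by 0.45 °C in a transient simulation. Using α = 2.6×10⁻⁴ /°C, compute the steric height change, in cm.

1.17 cm of thermosteric rise

Δh = αΔT·H = 2.6×10⁻⁴ × 0.45 × 100 = 0.01170 m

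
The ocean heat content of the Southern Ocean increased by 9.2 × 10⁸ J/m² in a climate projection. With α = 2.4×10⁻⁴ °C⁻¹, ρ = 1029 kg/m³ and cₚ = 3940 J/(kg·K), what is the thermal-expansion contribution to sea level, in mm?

Δh = αQ/(ρcₚ) = 2.4×10⁻⁴ × 9.2×10⁸ / (1029 × 3940) ≈ 0.054461 m

Δh = 54.5 mm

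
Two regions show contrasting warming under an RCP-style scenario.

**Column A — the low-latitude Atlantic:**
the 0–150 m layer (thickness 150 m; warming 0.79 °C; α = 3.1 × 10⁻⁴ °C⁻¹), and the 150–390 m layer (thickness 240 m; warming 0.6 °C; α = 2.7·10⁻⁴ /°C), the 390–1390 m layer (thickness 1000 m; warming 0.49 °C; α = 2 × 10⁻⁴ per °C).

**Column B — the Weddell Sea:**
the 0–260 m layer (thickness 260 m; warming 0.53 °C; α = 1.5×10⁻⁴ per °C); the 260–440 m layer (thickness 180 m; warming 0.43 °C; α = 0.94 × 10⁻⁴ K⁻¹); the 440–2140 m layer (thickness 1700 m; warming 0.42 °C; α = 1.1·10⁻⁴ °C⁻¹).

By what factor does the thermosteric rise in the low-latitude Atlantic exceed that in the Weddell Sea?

A 0–150 m: 0.79 × 3.1×10⁻⁴ × 150 = 0.036735 m
A 0.6 × 240 × 2.7×10⁻⁴ = 0.03888 m
A 0.49 × 2×10⁻⁴ × 1000 = 0.09800 m
A total: 0.173615 m
B 0.53 × 1.5×10⁻⁴ × 260 = 0.02067 m
B 260–440 m: 0.94×10⁻⁴ × 180 × 0.43 = 0.0072756 m
B Layer 3: 0.42 × 1700 × 1.1×10⁻⁴ = 0.07854 m
B total: 0.1064856 m
Ratio: 0.173615 / 0.1064856 ≈ 1.630

a factor of 1.63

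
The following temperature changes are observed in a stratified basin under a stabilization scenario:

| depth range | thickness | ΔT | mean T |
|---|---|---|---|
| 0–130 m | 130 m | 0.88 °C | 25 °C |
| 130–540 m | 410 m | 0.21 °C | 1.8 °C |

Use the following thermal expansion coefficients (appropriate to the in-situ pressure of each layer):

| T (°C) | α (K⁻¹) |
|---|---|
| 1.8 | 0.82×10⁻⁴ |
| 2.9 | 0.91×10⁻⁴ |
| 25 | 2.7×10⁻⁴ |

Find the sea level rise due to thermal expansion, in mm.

37.9 mm of thermosteric rise

Layer 1 at 25 °C → α = 2.7×10⁻⁴ K⁻¹
Layer 2 at 1.8 °C → α = 0.82×10⁻⁴ K⁻¹
Layer 1: 130 × 0.88 × 2.7×10⁻⁴ = 0.030888 m
130–540 m: 410 × 0.21 × 0.82×10⁻⁴ = 0.0070602 m
Δh = 0.030888 + 0.0070602 = 0.0379482 m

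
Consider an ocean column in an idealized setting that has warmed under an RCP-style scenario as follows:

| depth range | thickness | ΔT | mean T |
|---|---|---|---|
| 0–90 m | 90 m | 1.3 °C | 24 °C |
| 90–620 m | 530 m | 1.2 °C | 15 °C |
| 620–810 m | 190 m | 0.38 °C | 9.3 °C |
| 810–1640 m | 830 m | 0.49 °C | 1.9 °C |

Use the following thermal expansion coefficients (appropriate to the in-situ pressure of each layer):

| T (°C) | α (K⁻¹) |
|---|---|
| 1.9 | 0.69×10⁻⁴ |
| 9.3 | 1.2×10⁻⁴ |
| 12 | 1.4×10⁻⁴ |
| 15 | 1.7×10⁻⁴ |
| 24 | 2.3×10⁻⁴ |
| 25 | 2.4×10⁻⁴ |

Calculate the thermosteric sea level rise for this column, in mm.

Δh ≈ 170 mm

Layer 1 at 24 °C → α = 2.3×10⁻⁴ K⁻¹
Layer 2 at 15 °C → α = 1.7×10⁻⁴ K⁻¹
Layer 3 at 9.3 °C → α = 1.2×10⁻⁴ K⁻¹
Layer 4 at 1.9 °C → α = 0.69×10⁻⁴ K⁻¹
Layer 1: 90 × 1.3 × 2.3×10⁻⁴ = 0.02691 m
Layer 2: 1.2 × 530 × 1.7×10⁻⁴ = 0.10812 m
Layer 3: 1.2×10⁻⁴ × 0.38 × 190 = 0.008664 m
810–1640 m: 0.49 × 0.69×10⁻⁴ × 830 = 0.0280623 m
Δh = 0.02691 + 0.10812 + 0.008664 + 0.0280623 = 0.1717563 m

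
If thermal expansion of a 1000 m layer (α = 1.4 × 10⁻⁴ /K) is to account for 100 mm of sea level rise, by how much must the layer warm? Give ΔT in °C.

about 0.71 °C

ΔT = Δh/(αH) = 0.1 / (1.4×10⁻⁴ × 1000) ≈ 0.7143 °C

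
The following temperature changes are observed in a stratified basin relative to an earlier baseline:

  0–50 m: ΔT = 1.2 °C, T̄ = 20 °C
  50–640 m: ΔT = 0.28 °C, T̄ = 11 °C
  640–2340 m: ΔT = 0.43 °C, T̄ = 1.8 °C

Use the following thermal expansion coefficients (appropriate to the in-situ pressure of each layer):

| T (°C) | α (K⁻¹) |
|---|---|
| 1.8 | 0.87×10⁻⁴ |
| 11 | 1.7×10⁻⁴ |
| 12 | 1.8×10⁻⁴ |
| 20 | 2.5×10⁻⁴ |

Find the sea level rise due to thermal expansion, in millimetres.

Layer 1 at 20 °C → α = 2.5×10⁻⁴ K⁻¹
Layer 2 at 11 °C → α = 1.7×10⁻⁴ K⁻¹
Layer 3 at 1.8 °C → α = 0.87×10⁻⁴ K⁻¹
2.5×10⁻⁴ × 1.2 × 50 = 0.01500 m
50–640 m: 1.7×10⁻⁴ × 0.28 × 590 = 0.028084 m
1700 × 0.87×10⁻⁴ × 0.43 = 0.063597 m
Δh = 0.01500 + 0.028084 + 0.063597 = 0.106681 m

Δh = 107 mm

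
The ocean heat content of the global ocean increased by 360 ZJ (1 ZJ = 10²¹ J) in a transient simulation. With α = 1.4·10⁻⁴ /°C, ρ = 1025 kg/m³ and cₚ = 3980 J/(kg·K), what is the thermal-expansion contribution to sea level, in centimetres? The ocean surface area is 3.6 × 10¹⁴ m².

Δh ≈ 3.43 cm

Per unit area: Q = 360×10²¹ / (3.6×10¹⁴) = 1×10⁹ J/m²
Δh = αQ/(ρcₚ) = 1.4×10⁻⁴ × 1×10⁹ / (1025 × 3980) ≈ 0.034318 m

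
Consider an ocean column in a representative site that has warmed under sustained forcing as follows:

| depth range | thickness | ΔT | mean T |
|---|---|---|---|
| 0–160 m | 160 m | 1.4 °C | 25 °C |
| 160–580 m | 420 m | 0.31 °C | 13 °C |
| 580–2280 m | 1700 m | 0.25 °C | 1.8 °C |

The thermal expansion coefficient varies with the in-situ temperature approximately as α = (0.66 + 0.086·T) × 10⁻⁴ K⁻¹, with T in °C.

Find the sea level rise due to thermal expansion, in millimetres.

121 mm

Layer 1: α = (0.66 + 0.086×25)×10⁻⁴ = 2.81×10⁻⁴ K⁻¹
Layer 2: α = (0.66 + 0.086×13)×10⁻⁴ = 1.778×10⁻⁴ K⁻¹
Layer 3: α = (0.66 + 0.086×1.8)×10⁻⁴ = 0.8148×10⁻⁴ K⁻¹
Layer 1: 2.81×10⁻⁴ × 160 × 1.4 = 0.062944 m
160–580 m: 420 × 1.778×10⁻⁴ × 0.31 = 0.02314956 m
580–2280 m: 1700 × 0.25 × 0.8148×10⁻⁴ = 0.034629 m
Δh = 0.062944 + 0.02314956 + 0.034629 = 0.12072256 m ≈ 121 mm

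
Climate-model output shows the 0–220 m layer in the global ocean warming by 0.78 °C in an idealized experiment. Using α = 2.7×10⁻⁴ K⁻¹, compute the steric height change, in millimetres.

Δh = 46.3 mm

Δh = αΔT·H = 2.7×10⁻⁴ × 0.78 × 220 = 0.046332 m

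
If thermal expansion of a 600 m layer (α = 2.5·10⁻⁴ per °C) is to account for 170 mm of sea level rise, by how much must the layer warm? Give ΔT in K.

ΔT = Δh/(αH) = 0.17 / (2.5×10⁻⁴ × 600) ≈ 1.133 K

ΔT ≈ 1.1 K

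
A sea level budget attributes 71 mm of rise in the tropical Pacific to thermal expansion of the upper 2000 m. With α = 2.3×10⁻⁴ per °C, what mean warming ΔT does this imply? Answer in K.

0.15 K

ΔT = Δh/(αH) = 0.071 / (2.3×10⁻⁴ × 2000) ≈ 0.1543 K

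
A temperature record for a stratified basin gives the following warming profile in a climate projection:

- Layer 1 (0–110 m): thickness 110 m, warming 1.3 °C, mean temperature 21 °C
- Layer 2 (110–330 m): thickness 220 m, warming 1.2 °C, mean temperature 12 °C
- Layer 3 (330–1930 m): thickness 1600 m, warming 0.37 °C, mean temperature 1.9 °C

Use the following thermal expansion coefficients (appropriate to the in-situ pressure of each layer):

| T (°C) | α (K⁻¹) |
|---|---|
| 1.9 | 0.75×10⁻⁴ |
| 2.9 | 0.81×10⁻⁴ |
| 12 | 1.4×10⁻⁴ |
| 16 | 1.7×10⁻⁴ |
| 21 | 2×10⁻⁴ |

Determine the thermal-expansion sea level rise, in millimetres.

110 mm of thermosteric rise

Layer 1 at 21 °C → α = 2×10⁻⁴ K⁻¹
Layer 2 at 12 °C → α = 1.4×10⁻⁴ K⁻¹
Layer 3 at 1.9 °C → α = 0.75×10⁻⁴ K⁻¹
110 × 1.3 × 2×10⁻⁴ = 0.02860 m
Layer 2: 1.4×10⁻⁴ × 1.2 × 220 = 0.03696 m
Layer 3: 0.75×10⁻⁴ × 1600 × 0.37 = 0.04440 m
Δh = 0.02860 + 0.03696 + 0.04440 = 0.10996 m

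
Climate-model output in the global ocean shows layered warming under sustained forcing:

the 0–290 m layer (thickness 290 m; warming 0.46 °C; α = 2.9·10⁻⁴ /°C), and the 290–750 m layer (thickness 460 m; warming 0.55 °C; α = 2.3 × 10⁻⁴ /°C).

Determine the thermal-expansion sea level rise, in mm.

about 96.9 mm

0–290 m: 290 × 2.9×10⁻⁴ × 0.46 = 0.038686 m
0.55 × 2.3×10⁻⁴ × 460 = 0.05819 m
Δh = 0.038686 + 0.05819 = 0.096876 m ≈ 96.9 mm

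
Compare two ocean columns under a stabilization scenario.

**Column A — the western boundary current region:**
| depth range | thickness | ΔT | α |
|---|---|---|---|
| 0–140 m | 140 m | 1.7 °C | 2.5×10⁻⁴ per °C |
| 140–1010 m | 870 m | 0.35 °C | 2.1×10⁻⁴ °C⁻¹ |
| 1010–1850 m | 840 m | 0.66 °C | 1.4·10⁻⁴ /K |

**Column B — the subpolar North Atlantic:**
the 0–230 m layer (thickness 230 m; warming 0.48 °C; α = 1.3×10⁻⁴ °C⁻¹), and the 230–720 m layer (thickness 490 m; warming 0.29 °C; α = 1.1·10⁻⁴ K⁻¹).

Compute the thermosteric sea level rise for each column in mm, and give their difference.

A 0–140 m: 2.5×10⁻⁴ × 1.7 × 140 = 0.05950 m
A 140–1010 m: 0.35 × 2.1×10⁻⁴ × 870 = 0.063945 m
A Layer 3: 0.66 × 1.4×10⁻⁴ × 840 = 0.077616 m
A total: 0.201061 m
B Layer 1: 230 × 1.3×10⁻⁴ × 0.48 = 0.014352 m
B Layer 2: 1.1×10⁻⁴ × 0.29 × 490 = 0.015631 m
B total: 0.029983 m
Difference: 0.201061 − 0.029983 = 0.171078 m

Δh_A ≈ 201 mm, Δh_B ≈ 30.0 mm; difference ≈ 171 mm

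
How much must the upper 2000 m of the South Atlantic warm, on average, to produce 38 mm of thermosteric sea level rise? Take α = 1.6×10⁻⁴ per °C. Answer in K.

ΔT = Δh/(αH) = 0.038 / (1.6×10⁻⁴ × 2000) ≈ 0.1188 K

about 0.12 K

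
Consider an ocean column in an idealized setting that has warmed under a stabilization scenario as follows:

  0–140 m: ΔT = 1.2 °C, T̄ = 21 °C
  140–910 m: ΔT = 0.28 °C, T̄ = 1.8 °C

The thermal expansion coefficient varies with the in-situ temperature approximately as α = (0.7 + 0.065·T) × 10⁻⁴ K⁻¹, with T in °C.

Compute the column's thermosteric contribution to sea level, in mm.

52 mm of thermosteric rise

Layer 1: α = (0.7 + 0.065×21)×10⁻⁴ = 2.065×10⁻⁴ K⁻¹
Layer 2: α = (0.7 + 0.065×1.8)×10⁻⁴ = 0.817×10⁻⁴ K⁻¹
Layer 1: 2.065×10⁻⁴ × 1.2 × 140 = 0.034692 m
Layer 2: 0.28 × 770 × 0.817×10⁻⁴ = 0.01761452 m
Δh = 0.034692 + 0.01761452 = 0.05230652 m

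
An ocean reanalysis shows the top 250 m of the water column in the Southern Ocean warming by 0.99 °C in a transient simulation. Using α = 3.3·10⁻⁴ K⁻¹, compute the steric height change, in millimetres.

Δh ≈ 81.7 mm

Δh = αΔT·H = 3.3×10⁻⁴ × 0.99 × 250 = 0.081675 m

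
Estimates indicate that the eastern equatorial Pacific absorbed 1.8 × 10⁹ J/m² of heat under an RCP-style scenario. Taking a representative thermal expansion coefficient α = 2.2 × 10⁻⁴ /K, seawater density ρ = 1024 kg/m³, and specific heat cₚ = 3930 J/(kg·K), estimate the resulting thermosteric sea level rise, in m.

Δh = αQ/(ρcₚ) = 2.2×10⁻⁴ × 1.8×10⁹ / (1024 × 3930) ≈ 0.098402 m

0.098 m of thermosteric rise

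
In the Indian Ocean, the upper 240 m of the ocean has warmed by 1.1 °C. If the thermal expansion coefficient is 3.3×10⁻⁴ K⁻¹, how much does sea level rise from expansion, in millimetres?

87.1 mm of thermosteric rise

Δh = αΔT·H = 3.3×10⁻⁴ × 1.1 × 240 = 0.08712 m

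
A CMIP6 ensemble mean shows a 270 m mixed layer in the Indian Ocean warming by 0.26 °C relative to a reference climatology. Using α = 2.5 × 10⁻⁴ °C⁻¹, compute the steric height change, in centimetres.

1.76 cm

Δh = αΔT·H = 2.5×10⁻⁴ × 0.26 × 270 = 0.01755 m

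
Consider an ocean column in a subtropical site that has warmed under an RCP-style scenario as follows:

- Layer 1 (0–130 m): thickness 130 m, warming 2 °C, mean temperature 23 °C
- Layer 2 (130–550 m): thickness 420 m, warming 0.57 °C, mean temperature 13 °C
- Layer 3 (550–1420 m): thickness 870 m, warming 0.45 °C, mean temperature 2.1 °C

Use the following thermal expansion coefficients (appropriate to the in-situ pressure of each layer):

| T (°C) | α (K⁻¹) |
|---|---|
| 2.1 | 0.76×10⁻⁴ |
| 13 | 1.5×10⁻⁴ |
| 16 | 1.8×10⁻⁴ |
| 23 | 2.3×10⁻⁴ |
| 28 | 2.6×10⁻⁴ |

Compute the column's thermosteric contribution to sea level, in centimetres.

Δh ≈ 13 cm

Layer 1 at 23 °C → α = 2.3×10⁻⁴ K⁻¹
Layer 2 at 13 °C → α = 1.5×10⁻⁴ K⁻¹
Layer 3 at 2.1 °C → α = 0.76×10⁻⁴ K⁻¹
Layer 1: 2.3×10⁻⁴ × 2 × 130 = 0.05980 m
Layer 2: 0.57 × 1.5×10⁻⁴ × 420 = 0.03591 m
550–1420 m: 0.45 × 0.76×10⁻⁴ × 870 = 0.029754 m
Δh = 0.05980 + 0.03591 + 0.029754 = 0.125464 m ≈ 13 cm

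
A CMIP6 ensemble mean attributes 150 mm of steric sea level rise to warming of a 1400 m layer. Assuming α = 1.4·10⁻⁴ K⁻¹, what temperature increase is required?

ΔT ≈ 0.765 K

ΔT = Δh/(αH) = 0.15 / (1.4×10⁻⁴ × 1400) ≈ 0.7653 K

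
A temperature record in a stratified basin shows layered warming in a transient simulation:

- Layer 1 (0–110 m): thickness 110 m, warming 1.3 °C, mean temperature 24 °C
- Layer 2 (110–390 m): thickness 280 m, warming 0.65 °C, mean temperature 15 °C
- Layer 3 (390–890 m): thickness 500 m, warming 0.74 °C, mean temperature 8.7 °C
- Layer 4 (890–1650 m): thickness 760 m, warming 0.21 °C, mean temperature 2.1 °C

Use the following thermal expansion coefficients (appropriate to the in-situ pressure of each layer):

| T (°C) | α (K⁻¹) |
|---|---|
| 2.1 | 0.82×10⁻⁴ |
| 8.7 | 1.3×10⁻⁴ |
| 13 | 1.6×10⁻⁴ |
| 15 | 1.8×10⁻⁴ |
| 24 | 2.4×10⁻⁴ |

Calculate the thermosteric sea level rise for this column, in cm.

Layer 1 at 24 °C → α = 2.4×10⁻⁴ K⁻¹
Layer 2 at 15 °C → α = 1.8×10⁻⁴ K⁻¹
Layer 3 at 8.7 °C → α = 1.3×10⁻⁴ K⁻¹
Layer 4 at 2.1 °C → α = 0.82×10⁻⁴ K⁻¹
Layer 1: 1.3 × 110 × 2.4×10⁻⁴ = 0.03432 m
0.65 × 1.8×10⁻⁴ × 280 = 0.03276 m
1.3×10⁻⁴ × 0.74 × 500 = 0.04810 m
0.21 × 760 × 0.82×10⁻⁴ = 0.0130872 m
Δh = 0.03432 + 0.03276 + 0.04810 + 0.0130872 = 0.1282672 m

12.8 cm of thermosteric rise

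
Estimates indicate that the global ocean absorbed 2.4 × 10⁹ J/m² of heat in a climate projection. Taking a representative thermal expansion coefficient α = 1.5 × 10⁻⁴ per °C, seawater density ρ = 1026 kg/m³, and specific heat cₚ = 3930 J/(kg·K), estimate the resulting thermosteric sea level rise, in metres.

Δh = αQ/(ρcₚ) = 1.5×10⁻⁴ × 2.4×10⁹ / (1026 × 3930) ≈ 0.089282 m

0.0893 m of thermosteric rise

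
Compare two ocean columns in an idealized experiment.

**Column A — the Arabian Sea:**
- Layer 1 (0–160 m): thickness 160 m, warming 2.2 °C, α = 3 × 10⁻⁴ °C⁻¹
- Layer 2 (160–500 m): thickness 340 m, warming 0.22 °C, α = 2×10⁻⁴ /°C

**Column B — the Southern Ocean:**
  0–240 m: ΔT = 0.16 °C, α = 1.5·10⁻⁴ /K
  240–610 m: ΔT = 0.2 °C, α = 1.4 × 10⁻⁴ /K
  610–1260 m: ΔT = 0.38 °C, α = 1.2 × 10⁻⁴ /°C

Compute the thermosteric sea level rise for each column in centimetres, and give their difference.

A: 12 cm; B: 4.6 cm; difference 7.5 cm

A Layer 1: 3×10⁻⁴ × 160 × 2.2 = 0.10560 m
A 340 × 2×10⁻⁴ × 0.22 = 0.01496 m
A total: 0.12056 m
B Layer 1: 240 × 1.5×10⁻⁴ × 0.16 = 0.00576 m
B 240–610 m: 0.2 × 370 × 1.4×10⁻⁴ = 0.01036 m
B 610–1260 m: 0.38 × 1.2×10⁻⁴ × 650 = 0.02964 m
B total: 0.04576 m
Difference: 0.12056 − 0.04576 = 0.07480 m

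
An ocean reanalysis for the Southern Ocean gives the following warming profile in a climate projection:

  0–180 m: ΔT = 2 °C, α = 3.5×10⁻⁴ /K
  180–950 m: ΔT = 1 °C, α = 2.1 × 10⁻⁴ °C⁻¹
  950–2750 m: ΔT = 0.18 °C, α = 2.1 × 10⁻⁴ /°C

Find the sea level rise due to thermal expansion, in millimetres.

Layer 1: 180 × 2 × 3.5×10⁻⁴ = 0.12600 m
2.1×10⁻⁴ × 1 × 770 = 0.16170 m
950–2750 m: 0.18 × 2.1×10⁻⁴ × 1800 = 0.06804 m
Δh = 0.12600 + 0.16170 + 0.06804 = 0.35574 m

Δh ≈ 356 mm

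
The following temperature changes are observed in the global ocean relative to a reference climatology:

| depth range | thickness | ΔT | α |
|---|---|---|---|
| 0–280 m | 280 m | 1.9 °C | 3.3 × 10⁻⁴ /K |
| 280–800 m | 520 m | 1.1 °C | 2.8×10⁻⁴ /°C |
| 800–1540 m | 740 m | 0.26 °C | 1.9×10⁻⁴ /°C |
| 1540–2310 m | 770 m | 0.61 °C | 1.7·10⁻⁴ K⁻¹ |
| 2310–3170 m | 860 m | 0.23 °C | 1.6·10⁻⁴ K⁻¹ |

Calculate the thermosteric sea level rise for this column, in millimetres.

0–280 m: 3.3×10⁻⁴ × 280 × 1.9 = 0.17556 m
280–800 m: 520 × 2.8×10⁻⁴ × 1.1 = 0.16016 m
800–1540 m: 740 × 1.9×10⁻⁴ × 0.26 = 0.036556 m
1540–2310 m: 0.61 × 1.7×10⁻⁴ × 770 = 0.079849 m
Layer 5: 860 × 1.6×10⁻⁴ × 0.23 = 0.031648 m
Δh = 0.17556 + 0.16016 + 0.036556 + 0.079849 + 0.031648 = 0.483773 m

484 mm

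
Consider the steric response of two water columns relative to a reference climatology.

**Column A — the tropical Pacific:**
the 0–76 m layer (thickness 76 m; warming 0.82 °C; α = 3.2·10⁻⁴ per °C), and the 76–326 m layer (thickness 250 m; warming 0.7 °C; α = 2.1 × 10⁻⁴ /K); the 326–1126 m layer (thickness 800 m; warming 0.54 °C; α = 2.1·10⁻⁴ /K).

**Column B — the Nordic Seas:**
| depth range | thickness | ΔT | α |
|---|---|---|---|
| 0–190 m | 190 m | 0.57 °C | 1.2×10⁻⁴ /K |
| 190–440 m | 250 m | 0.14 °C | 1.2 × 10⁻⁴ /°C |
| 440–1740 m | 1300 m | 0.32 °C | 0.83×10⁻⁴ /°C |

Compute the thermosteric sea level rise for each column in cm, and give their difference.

Δh_A ≈ 15 cm, Δh_B ≈ 5.2 cm; difference ≈ 9.6 cm

A Layer 1: 3.2×10⁻⁴ × 0.82 × 76 = 0.0199424 m
A 76–326 m: 2.1×10⁻⁴ × 0.7 × 250 = 0.03675 m
A Layer 3: 0.54 × 800 × 2.1×10⁻⁴ = 0.09072 m
A total: 0.1474124 m
B 0–190 m: 0.57 × 190 × 1.2×10⁻⁴ = 0.012996 m
B 250 × 1.2×10⁻⁴ × 0.14 = 0.00420 m
B Layer 3: 1300 × 0.32 × 0.83×10⁻⁴ = 0.034528 m
B total: 0.051724 m
Difference: 0.1474124 − 0.051724 = 0.0956884 m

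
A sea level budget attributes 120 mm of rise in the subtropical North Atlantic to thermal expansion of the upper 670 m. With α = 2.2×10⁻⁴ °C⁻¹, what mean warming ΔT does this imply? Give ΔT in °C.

0.814 °C

ΔT = Δh/(αH) = 0.12 / (2.2×10⁻⁴ × 670) ≈ 0.8141 °C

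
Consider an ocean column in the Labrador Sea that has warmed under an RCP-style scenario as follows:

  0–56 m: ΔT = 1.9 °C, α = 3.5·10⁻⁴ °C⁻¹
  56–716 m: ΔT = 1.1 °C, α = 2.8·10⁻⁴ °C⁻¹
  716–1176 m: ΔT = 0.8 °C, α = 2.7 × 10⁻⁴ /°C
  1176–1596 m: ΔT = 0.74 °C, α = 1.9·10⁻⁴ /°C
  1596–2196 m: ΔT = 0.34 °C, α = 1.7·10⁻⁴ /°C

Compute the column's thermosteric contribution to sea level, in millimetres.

Δh ≈ 434 mm

0–56 m: 1.9 × 56 × 3.5×10⁻⁴ = 0.03724 m
Layer 2: 1.1 × 2.8×10⁻⁴ × 660 = 0.20328 m
Layer 3: 2.7×10⁻⁴ × 0.8 × 460 = 0.09936 m
Layer 4: 420 × 1.9×10⁻⁴ × 0.74 = 0.059052 m
1596–2196 m: 600 × 1.7×10⁻⁴ × 0.34 = 0.03468 m
Δh = 0.03724 + 0.20328 + 0.09936 + 0.059052 + 0.03468 = 0.433612 m ≈ 434 mm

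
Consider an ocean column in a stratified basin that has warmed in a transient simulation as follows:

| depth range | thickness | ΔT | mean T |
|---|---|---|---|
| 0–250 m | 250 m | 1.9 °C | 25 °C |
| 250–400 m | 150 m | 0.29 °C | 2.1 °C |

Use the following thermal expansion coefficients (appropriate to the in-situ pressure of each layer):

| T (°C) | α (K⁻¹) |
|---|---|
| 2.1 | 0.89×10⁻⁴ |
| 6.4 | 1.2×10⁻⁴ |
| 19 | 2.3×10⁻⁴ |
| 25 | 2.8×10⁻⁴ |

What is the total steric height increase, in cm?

Layer 1 at 25 °C → α = 2.8×10⁻⁴ K⁻¹
Layer 2 at 2.1 °C → α = 0.89×10⁻⁴ K⁻¹
1.9 × 2.8×10⁻⁴ × 250 = 0.13300 m
Layer 2: 0.89×10⁻⁴ × 150 × 0.29 = 0.0038715 m
Δh = 0.13300 + 0.0038715 = 0.1368715 m

13.7 cm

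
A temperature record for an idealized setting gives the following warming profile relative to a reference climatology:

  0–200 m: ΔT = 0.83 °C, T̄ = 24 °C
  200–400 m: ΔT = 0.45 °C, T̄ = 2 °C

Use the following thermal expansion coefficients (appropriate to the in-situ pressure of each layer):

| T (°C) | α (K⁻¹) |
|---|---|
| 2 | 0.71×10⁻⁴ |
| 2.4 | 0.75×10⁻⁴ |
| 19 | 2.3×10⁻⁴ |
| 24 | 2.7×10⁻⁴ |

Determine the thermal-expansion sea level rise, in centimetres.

Layer 1 at 24 °C → α = 2.7×10⁻⁴ K⁻¹
Layer 2 at 2 °C → α = 0.71×10⁻⁴ K⁻¹
0–200 m: 2.7×10⁻⁴ × 200 × 0.83 = 0.04482 m
Layer 2: 0.45 × 0.71×10⁻⁴ × 200 = 0.00639 m
Δh = 0.04482 + 0.00639 = 0.05121 m ≈ 5.1 cm

about 5.1 cm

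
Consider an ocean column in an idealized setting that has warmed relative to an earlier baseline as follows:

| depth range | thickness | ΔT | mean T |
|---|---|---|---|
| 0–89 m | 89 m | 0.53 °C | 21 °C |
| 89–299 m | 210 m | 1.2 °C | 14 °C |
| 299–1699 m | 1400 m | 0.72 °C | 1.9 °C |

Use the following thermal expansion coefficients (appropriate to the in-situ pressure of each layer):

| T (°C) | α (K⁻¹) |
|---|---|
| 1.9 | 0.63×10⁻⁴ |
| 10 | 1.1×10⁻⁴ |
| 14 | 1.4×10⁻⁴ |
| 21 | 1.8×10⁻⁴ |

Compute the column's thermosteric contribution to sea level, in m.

Layer 1 at 21 °C → α = 1.8×10⁻⁴ K⁻¹
Layer 2 at 14 °C → α = 1.4×10⁻⁴ K⁻¹
Layer 3 at 1.9 °C → α = 0.63×10⁻⁴ K⁻¹
Layer 1: 0.53 × 89 × 1.8×10⁻⁴ = 0.0084906 m
89–299 m: 210 × 1.4×10⁻⁴ × 1.2 = 0.03528 m
1400 × 0.72 × 0.63×10⁻⁴ = 0.063504 m
Δh = 0.0084906 + 0.03528 + 0.063504 = 0.1072746 m ≈ 0.11 m

Δh ≈ 0.11 m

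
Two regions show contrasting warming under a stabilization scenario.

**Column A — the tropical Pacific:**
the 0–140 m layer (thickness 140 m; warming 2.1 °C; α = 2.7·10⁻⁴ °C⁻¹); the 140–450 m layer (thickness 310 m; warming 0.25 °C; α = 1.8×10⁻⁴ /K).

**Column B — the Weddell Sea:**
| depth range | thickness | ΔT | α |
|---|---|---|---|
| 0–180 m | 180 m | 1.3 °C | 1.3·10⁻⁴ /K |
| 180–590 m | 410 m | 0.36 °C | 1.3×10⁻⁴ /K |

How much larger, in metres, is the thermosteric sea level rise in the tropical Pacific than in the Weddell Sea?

0.0437 m larger

A Layer 1: 2.7×10⁻⁴ × 140 × 2.1 = 0.07938 m
A 140–450 m: 1.8×10⁻⁴ × 310 × 0.25 = 0.01395 m
A total: 0.09333 m
B 1.3 × 1.3×10⁻⁴ × 180 = 0.03042 m
B Layer 2: 410 × 0.36 × 1.3×10⁻⁴ = 0.019188 m
B total: 0.049608 m
Difference: 0.09333 − 0.049608 = 0.043722 m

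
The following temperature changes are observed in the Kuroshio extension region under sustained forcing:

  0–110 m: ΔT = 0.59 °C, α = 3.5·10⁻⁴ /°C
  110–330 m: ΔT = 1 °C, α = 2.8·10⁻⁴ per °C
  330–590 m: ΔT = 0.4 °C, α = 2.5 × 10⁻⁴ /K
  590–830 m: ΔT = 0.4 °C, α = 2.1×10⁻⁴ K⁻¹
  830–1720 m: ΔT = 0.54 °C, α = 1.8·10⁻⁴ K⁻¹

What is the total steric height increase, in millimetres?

0–110 m: 110 × 0.59 × 3.5×10⁻⁴ = 0.022715 m
110–330 m: 1 × 220 × 2.8×10⁻⁴ = 0.06160 m
2.5×10⁻⁴ × 0.4 × 260 = 0.02600 m
0.4 × 2.1×10⁻⁴ × 240 = 0.02016 m
Layer 5: 1.8×10⁻⁴ × 890 × 0.54 = 0.086508 m
Δh = 0.022715 + 0.06160 + 0.02600 + 0.02016 + 0.086508 = 0.216983 m ≈ 220 mm

220 mm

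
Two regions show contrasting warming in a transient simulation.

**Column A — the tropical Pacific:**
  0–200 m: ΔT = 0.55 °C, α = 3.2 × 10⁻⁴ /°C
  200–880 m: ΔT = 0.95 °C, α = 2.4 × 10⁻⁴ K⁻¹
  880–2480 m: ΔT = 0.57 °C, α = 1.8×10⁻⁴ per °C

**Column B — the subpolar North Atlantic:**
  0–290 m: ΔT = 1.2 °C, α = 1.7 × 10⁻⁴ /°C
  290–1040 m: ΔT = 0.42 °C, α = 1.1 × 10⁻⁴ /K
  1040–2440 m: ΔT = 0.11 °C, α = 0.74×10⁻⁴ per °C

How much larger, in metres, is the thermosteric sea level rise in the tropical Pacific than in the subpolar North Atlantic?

0.249 m

A Layer 1: 3.2×10⁻⁴ × 0.55 × 200 = 0.03520 m
A 680 × 2.4×10⁻⁴ × 0.95 = 0.15504 m
A 1.8×10⁻⁴ × 0.57 × 1600 = 0.16416 m
A total: 0.35440 m
B Layer 1: 1.7×10⁻⁴ × 290 × 1.2 = 0.05916 m
B Layer 2: 1.1×10⁻⁴ × 0.42 × 750 = 0.03465 m
B 1040–2440 m: 1400 × 0.11 × 0.74×10⁻⁴ = 0.011396 m
B total: 0.105206 m
Difference: 0.35440 − 0.105206 = 0.249194 m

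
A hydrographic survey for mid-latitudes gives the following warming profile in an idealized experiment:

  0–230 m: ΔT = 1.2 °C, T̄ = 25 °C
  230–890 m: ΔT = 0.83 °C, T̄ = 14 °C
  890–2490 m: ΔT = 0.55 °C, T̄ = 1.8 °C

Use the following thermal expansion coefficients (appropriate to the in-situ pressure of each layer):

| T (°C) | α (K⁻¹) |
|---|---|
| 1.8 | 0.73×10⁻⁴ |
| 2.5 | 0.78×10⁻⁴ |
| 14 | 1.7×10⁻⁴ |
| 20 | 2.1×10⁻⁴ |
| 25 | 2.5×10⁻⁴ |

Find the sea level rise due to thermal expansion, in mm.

Δh = 226 mm

Layer 1 at 25 °C → α = 2.5×10⁻⁴ K⁻¹
Layer 2 at 14 °C → α = 1.7×10⁻⁴ K⁻¹
Layer 3 at 1.8 °C → α = 0.73×10⁻⁴ K⁻¹
0–230 m: 1.2 × 2.5×10⁻⁴ × 230 = 0.06900 m
230–890 m: 0.83 × 660 × 1.7×10⁻⁴ = 0.093126 m
0.73×10⁻⁴ × 1600 × 0.55 = 0.06424 m
Δh = 0.06900 + 0.093126 + 0.06424 = 0.226366 m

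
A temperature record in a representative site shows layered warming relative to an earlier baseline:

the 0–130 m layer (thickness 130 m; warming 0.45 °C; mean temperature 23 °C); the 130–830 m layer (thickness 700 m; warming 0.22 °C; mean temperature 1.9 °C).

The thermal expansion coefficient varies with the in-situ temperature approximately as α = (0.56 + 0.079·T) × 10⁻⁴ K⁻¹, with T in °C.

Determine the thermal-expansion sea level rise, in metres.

Layer 1: α = (0.56 + 0.079×23)×10⁻⁴ = 2.377×10⁻⁴ K⁻¹
Layer 2: α = (0.56 + 0.079×1.9)×10⁻⁴ = 0.7101×10⁻⁴ K⁻¹
0.45 × 130 × 2.377×10⁻⁴ = 0.01390545 m
Layer 2: 0.7101×10⁻⁴ × 700 × 0.22 = 0.01093554 m
Δh = 0.01390545 + 0.01093554 = 0.02484099 m

about 0.0248 m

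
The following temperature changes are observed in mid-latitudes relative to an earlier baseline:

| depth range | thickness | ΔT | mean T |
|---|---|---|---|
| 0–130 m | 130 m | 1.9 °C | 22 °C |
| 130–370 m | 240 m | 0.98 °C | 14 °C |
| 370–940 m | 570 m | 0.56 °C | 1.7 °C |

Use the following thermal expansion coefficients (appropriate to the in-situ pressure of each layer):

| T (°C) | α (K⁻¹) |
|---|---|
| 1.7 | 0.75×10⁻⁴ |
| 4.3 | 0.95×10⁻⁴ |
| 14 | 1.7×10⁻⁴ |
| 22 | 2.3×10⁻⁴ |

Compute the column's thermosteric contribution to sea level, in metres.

Layer 1 at 22 °C → α = 2.3×10⁻⁴ K⁻¹
Layer 2 at 14 °C → α = 1.7×10⁻⁴ K⁻¹
Layer 3 at 1.7 °C → α = 0.75×10⁻⁴ K⁻¹
Layer 1: 130 × 1.9 × 2.3×10⁻⁴ = 0.05681 m
0.98 × 240 × 1.7×10⁻⁴ = 0.039984 m
Layer 3: 570 × 0.75×10⁻⁴ × 0.56 = 0.02394 m
Δh = 0.05681 + 0.039984 + 0.02394 = 0.120734 m

Δh = 0.121 m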